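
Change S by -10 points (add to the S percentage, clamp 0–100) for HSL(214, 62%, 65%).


Original S = 62%
Adjustment = -10 percentage points
New S = 62 + (-10) = 52
Clamp to [0, 100] → 52
= HSL(214°, 52%, 65%)


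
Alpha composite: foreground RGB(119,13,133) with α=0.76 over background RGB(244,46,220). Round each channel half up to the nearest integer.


C = α×F + (1-α)×B, with 1-α = 0.24
R: 0.76×119 + 0.24×244 = 90.44 + 58.56 = 149.00 → 149
G: 0.76×13 + 0.24×46 = 9.88 + 11.04 = 20.92 → 21
B: 0.76×133 + 0.24×220 = 101.08 + 52.80 = 153.88 → 154
= RGB(149, 21, 154)


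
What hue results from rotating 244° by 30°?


New hue = (H + rotation) mod 360
New hue = (244 + 30) mod 360
= 274 mod 360
= 274°


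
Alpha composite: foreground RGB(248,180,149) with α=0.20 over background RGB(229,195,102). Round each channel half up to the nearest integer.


C = α×F + (1-α)×B, with 1-α = 0.80
R: 0.20×248 + 0.80×229 = 49.60 + 183.20 = 232.80 → 233
G: 0.20×180 + 0.80×195 = 36.00 + 156.00 = 192.00 → 192
B: 0.20×149 + 0.80×102 = 29.80 + 81.60 = 111.40 → 111
= RGB(233, 192, 111)


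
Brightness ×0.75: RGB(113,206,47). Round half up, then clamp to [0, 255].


Multiply each channel by 0.75, round half up, clamp to [0, 255]
R: 113×0.75 = 84.75 → round → 85
G: 206×0.75 = 154.5 → round → 155
B: 47×0.75 = 35.25 → round → 35
= RGB(85, 155, 35)


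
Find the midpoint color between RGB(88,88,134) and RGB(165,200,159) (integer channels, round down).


Midpoint: each channel = ⌊(C₁+C₂)/2⌋
R: ⌊(88+165)/2⌋ = 126
G: ⌊(88+200)/2⌋ = 144
B: ⌊(134+159)/2⌋ = 146
= RGB(126, 144, 146)


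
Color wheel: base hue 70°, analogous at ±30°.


Base hue: 70°
Left analog: (70 - 30) mod 360 = 40°
Right analog: (70 + 30) mod 360 = 100°
Analogous hues = 40° and 100°


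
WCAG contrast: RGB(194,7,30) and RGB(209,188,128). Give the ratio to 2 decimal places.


Linearize each sRGB channel c=v/255: c/12.92 if c ≤ 0.04045 else ((c+0.055)/1.055)^2.4
L = 0.2126×R_lin + 0.7152×G_lin + 0.0722×B_lin
Color 1 (194,7,30):
  R=194: 194/255≈0.7608 > 0.04045 → ((0.7608+0.055)/1.055)^2.4 ≈ 0.53948
  G=7: 7/255≈0.0275 ≤ 0.04045 → 0.0275/12.92 ≈ 0.00212
  B=30: 30/255≈0.1176 > 0.04045 → ((0.1176+0.055)/1.055)^2.4 ≈ 0.01298
  L1 = 0.2126×0.53948 + 0.7152×0.00212 + 0.0722×0.01298 ≈ 0.11715
Color 2 (209,188,128):
  R=209: 209/255≈0.8196 > 0.04045 → ((0.8196+0.055)/1.055)^2.4 ≈ 0.63760
  G=188: 188/255≈0.7373 > 0.04045 → ((0.7373+0.055)/1.055)^2.4 ≈ 0.50289
  B=128: 128/255≈0.5020 > 0.04045 → ((0.5020+0.055)/1.055)^2.4 ≈ 0.21586
  L2 = 0.2126×0.63760 + 0.7152×0.50289 + 0.0722×0.21586 ≈ 0.51080
Lighter = 0.51080, Darker = 0.11715
Ratio = (L_lighter + 0.05) / (L_darker + 0.05)
Ratio = (0.51080 + 0.05) / (0.11715 + 0.05) = 0.56080 / 0.16715 ≈ 3.3551
Ratio ≈ 3.36:1


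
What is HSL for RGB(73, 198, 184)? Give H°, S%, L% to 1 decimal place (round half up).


Normalize: R'=73/255≈0.2863, G'=198/255≈0.7765, B'=184/255≈0.7216
Max=198/255, Min=73/255, Δ=Max-Min=125/255
L = (Max+Min)/2 = (198+73)/510 = 271/510 = 0.53137… → L = 53.1%
L > 0.5 → S = Δ/(2-Max-Min) = 125/(510-198-73) = 125/239 = 0.52301… → S = 52.3%
(the 1/255 factors cancel in S and H, so raw channel differences can be used)
Max is G' → H = 60 × ((B-R)/Δ + 2) = 60 × ((184-73)/125 + 2)
  111/125 + 2 = 0.888 + 2 = 2.888
  H = 60 × 2.888 = 173.28° → H = 173.3°
= HSL(173.3°, 52.3%, 53.1%)


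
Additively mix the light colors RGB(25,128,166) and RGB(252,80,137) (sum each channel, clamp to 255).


Additive: each channel = min(255, C₁+C₂)
R: 25+252 = 277 → 255
G: 128+80 = 208 → 208
B: 166+137 = 303 → 255
= RGB(255, 208, 255)


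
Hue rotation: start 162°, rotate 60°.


New hue = (H + rotation) mod 360
New hue = (162 + 60) mod 360
= 222 mod 360
= 222°


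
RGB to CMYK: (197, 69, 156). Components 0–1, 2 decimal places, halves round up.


R'=197/255≈0.7725, G'=69/255≈0.2706, B'=156/255≈0.6118
K = 1 - max(R',G',B') = 1 - 197/255 = 58/255 = 0.22745… → 0.23
(1-R'-K)/(1-K) simplifies to (max-R)/max with max = 197:
C = (197-197)/197 = 0/197 = 0 → 0.00
M = (197-69)/197 = 128/197 = 0.64974… → 0.65
Y = (197-156)/197 = 41/197 = 0.20812… → 0.21
= CMYK(0.00, 0.65, 0.21, 0.23)


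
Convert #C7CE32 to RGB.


C7 → 199 (R)
CE → 206 (G)
32 → 50 (B)
= RGB(199, 206, 50)


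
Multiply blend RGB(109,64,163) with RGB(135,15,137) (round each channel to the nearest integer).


Multiply: C = A×B/255, rounded to nearest integer
R: 109×135/255 = 14715/255 ≈ 57.706 → 58
G: 64×15/255 = 960/255 ≈ 3.765 → 4
B: 163×137/255 = 22331/255 ≈ 87.573 → 88
= RGB(58, 4, 88)


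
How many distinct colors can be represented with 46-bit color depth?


Colors = 2^bits = 2^46
= 70,368,744,177,664 colors


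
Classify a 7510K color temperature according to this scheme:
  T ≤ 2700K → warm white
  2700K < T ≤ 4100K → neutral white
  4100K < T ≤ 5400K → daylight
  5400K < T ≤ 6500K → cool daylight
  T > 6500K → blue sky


Temperature: 7510K
7510K > 6500K → blue sky
Classification: blue sky


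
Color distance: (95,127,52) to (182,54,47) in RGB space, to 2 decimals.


d = √[(R₁-R₂)² + (G₁-G₂)² + (B₁-B₂)²]
d = √[(95-182)² + (127-54)² + (52-47)²]
d = √[7569 + 5329 + 25]
d = √12923
d ≈ 113.68


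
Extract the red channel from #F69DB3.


Color: #F69DB3
R = F6 = 246
G = 9D = 157
B = B3 = 179
Red = 246


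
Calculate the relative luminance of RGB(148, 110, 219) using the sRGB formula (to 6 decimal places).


Linearize each channel (sRGB transfer function): c = v/255; c_lin = c/12.92 if c ≤ 0.04045, else ((c+0.055)/1.055)^2.4
  R: 148/255 ≈ 0.580392 > 0.04045 → ((0.580392+0.055)/1.055)^2.4 ≈ 0.296138
  G: 110/255 ≈ 0.431373 > 0.04045 → ((0.431373+0.055)/1.055)^2.4 ≈ 0.155926
  B: 219/255 ≈ 0.858824 > 0.04045 → ((0.858824+0.055)/1.055)^2.4 ≈ 0.708376
R_lin = 0.296138, G_lin = 0.155926, B_lin = 0.708376
L = 0.2126×R + 0.7152×G + 0.0722×B
L = 0.2126×0.296138 + 0.7152×0.155926 + 0.0722×0.708376
L ≈ 0.225622


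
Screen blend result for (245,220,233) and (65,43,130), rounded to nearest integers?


Screen: C = 255 - (255-A)×(255-B)/255, rounded to nearest integer
R: 255 - (255-245)×(255-65)/255 = 255 - 1900/255 ≈ 255 - 7.451 = 247.549 → 248
G: 255 - (255-220)×(255-43)/255 = 255 - 7420/255 ≈ 255 - 29.098 = 225.902 → 226
B: 255 - (255-233)×(255-130)/255 = 255 - 2750/255 ≈ 255 - 10.784 = 244.216 → 244
= RGB(248, 226, 244)


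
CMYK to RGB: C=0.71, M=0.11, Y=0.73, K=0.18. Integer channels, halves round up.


R = 255 × (1-C) × (1-K) = 255 × 0.29 × 0.82 = 60.639 → 61
G = 255 × (1-M) × (1-K) = 255 × 0.89 × 0.82 = 186.099 → 186
B = 255 × (1-Y) × (1-K) = 255 × 0.27 × 0.82 = 56.457 → 56
= RGB(61, 186, 56)


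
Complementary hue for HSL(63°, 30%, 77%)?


Complement = opposite side of color wheel = hue + 180°
H' = (63 + 180) mod 360 = 243°
S and L unchanged.
= HSL(243°, 30%, 77%)


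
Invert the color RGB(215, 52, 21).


Invert: (255-R, 255-G, 255-B)
R: 255-215 = 40
G: 255-52 = 203
B: 255-21 = 234
= RGB(40, 203, 234)


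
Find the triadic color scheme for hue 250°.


Triadic: equally spaced at 120° intervals
H1 = 250°
H2 = (250 + 120) mod 360 = 10°
H3 = (250 + 240) mod 360 = 130°
Triadic = 250°, 10°, 130°


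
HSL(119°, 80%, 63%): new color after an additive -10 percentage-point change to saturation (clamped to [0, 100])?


Original S = 80%
Adjustment = -10 percentage points
New S = 80 + (-10) = 70
Clamp to [0, 100] → 70
= HSL(119°, 70%, 63%)


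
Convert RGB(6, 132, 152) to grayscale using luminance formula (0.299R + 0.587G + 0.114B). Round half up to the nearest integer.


Gray = 0.299×R + 0.587×G + 0.114×B
Gray = 0.299×6 + 0.587×132 + 0.114×152
Gray = 1.794 + 77.484 + 17.328
Gray = 96.606 → round half up → 97
Gray = 97


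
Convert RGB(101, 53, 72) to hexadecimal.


R = 101 → 65 (hex)
G = 53 → 35 (hex)
B = 72 → 48 (hex)
Hex = #653548


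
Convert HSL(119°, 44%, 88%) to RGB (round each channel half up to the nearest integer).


H=119°, S=0.44, L=0.88
C = (1-|2L-1|)×S = (1-|0.76|)×0.44 = 0.1056
H' = H/60 = 119/60 ≈ 1.9833; X = C×(1-|H' mod 2 - 1|) = 0.00176
m = L - C/2 = 0.88 - 0.0528 = 0.8272
Sector ⌊H'⌋ = 1 → (R',G',B') = (0.00176, 0.1056, 0.0)
RGB = ((R'+m)×255, (G'+m)×255, (B'+m)×255) = (211.3848, 237.864, 210.936)
Round half up → RGB(211, 238, 211)


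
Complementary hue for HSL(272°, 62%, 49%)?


Complement = opposite side of color wheel = hue + 180°
H' = (272 + 180) mod 360 = 92°
S and L unchanged.
= HSL(92°, 62%, 49%)


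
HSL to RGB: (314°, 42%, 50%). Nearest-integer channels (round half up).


H=314°, S=0.42, L=0.50
C = (1-|2L-1|)×S = (1-|0.00|)×0.42 = 0.42
H' = H/60 = 314/60 ≈ 5.2333; X = C×(1-|H' mod 2 - 1|) = 0.322
m = L - C/2 = 0.50 - 0.21 = 0.29
Sector ⌊H'⌋ = 5 → (R',G',B') = (0.42, 0.0, 0.322)
RGB = ((R'+m)×255, (G'+m)×255, (B'+m)×255) = (181.05, 73.95, 156.06)
Round half up → RGB(181, 74, 156)


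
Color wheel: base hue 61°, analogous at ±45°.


Base hue: 61°
Left analog: (61 - 45) mod 360 = 16°
Right analog: (61 + 45) mod 360 = 106°
Analogous hues = 16° and 106°


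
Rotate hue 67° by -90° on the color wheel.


New hue = (H + rotation) mod 360
New hue = (67 -90) mod 360
= -23 mod 360
= 337°


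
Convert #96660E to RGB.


96 → 150 (R)
66 → 102 (G)
0E → 14 (B)
= RGB(150, 102, 14)


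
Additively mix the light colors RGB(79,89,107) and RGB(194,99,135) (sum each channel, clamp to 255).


Additive: each channel = min(255, C₁+C₂)
R: 79+194 = 273 → 255
G: 89+99 = 188 → 188
B: 107+135 = 242 → 242
= RGB(255, 188, 242)


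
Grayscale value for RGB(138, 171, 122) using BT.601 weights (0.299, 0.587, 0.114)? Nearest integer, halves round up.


Gray = 0.299×R + 0.587×G + 0.114×B
Gray = 0.299×138 + 0.587×171 + 0.114×122
Gray = 41.262 + 100.377 + 13.908
Gray = 155.547 → round half up → 156
Gray = 156


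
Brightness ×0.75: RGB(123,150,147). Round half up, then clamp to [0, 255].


Multiply each channel by 0.75, round half up, clamp to [0, 255]
R: 123×0.75 = 92.25 → round → 92
G: 150×0.75 = 112.5 → round → 113
B: 147×0.75 = 110.25 → round → 110
= RGB(92, 113, 110)


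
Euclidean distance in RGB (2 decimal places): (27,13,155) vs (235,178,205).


d = √[(R₁-R₂)² + (G₁-G₂)² + (B₁-B₂)²]
d = √[(27-235)² + (13-178)² + (155-205)²]
d = √[43264 + 27225 + 2500]
d = √72989
d ≈ 270.16


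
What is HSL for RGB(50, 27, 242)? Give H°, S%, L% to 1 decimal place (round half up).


Normalize: R'=50/255≈0.1961, G'=27/255≈0.1059, B'=242/255≈0.9490
Max=242/255, Min=27/255, Δ=Max-Min=215/255
L = (Max+Min)/2 = (242+27)/510 = 269/510 = 0.52745… → L = 52.7%
L > 0.5 → S = Δ/(2-Max-Min) = 215/(510-242-27) = 215/241 = 0.89211… → S = 89.2%
(the 1/255 factors cancel in S and H, so raw channel differences can be used)
Max is B' → H = 60 × ((R-G)/Δ + 4) = 60 × ((50-27)/215 + 4)
  23/215 + 4 = 0.1069… + 4 = 4.1069…
  H = 60 × 4.1069… = 246.418…° → H = 246.4°
= HSL(246.4°, 89.2%, 52.7%)


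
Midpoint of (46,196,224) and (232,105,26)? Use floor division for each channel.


Midpoint: each channel = ⌊(C₁+C₂)/2⌋
R: ⌊(46+232)/2⌋ = 139
G: ⌊(196+105)/2⌋ = 150
B: ⌊(224+26)/2⌋ = 125
= RGB(139, 150, 125)


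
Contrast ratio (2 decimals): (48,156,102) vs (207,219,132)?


Linearize each sRGB channel c=v/255: c/12.92 if c ≤ 0.04045 else ((c+0.055)/1.055)^2.4
L = 0.2126×R_lin + 0.7152×G_lin + 0.0722×B_lin
Color 1 (48,156,102):
  R=48: 48/255≈0.1882 > 0.04045 → ((0.1882+0.055)/1.055)^2.4 ≈ 0.02956
  G=156: 156/255≈0.6118 > 0.04045 → ((0.6118+0.055)/1.055)^2.4 ≈ 0.33245
  B=102: 102/255≈0.4000 > 0.04045 → ((0.4000+0.055)/1.055)^2.4 ≈ 0.13287
  L1 = 0.2126×0.02956 + 0.7152×0.33245 + 0.0722×0.13287 ≈ 0.25365
Color 2 (207,219,132):
  R=207: 207/255≈0.8118 > 0.04045 → ((0.8118+0.055)/1.055)^2.4 ≈ 0.62396
  G=219: 219/255≈0.8588 > 0.04045 → ((0.8588+0.055)/1.055)^2.4 ≈ 0.70838
  B=132: 132/255≈0.5176 > 0.04045 → ((0.5176+0.055)/1.055)^2.4 ≈ 0.23074
  L2 = 0.2126×0.62396 + 0.7152×0.70838 + 0.0722×0.23074 ≈ 0.65594
Lighter = 0.65594, Darker = 0.25365
Ratio = (L_lighter + 0.05) / (L_darker + 0.05)
Ratio = (0.65594 + 0.05) / (0.25365 + 0.05) = 0.70594 / 0.30365 ≈ 2.3249
Ratio ≈ 2.32:1


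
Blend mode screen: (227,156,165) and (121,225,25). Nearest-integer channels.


Screen: C = 255 - (255-A)×(255-B)/255, rounded to nearest integer
R: 255 - (255-227)×(255-121)/255 = 255 - 3752/255 ≈ 255 - 14.714 = 240.286 → 240
G: 255 - (255-156)×(255-225)/255 = 255 - 2970/255 ≈ 255 - 11.647 = 243.353 → 243
B: 255 - (255-165)×(255-25)/255 = 255 - 20700/255 ≈ 255 - 81.176 = 173.824 → 174
= RGB(240, 243, 174)


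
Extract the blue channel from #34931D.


Color: #34931D
R = 34 = 52
G = 93 = 147
B = 1D = 29
Blue = 29


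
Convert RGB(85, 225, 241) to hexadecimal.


R = 85 → 55 (hex)
G = 225 → E1 (hex)
B = 241 → F1 (hex)
Hex = #55E1F1


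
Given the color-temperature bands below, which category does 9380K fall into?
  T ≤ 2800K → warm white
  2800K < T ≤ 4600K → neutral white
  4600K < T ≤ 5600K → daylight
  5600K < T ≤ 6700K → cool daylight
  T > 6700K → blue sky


Temperature: 9380K
9380K > 6700K → blue sky
Classification: blue sky


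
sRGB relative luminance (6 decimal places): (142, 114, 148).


Linearize each channel (sRGB transfer function): c = v/255; c_lin = c/12.92 if c ≤ 0.04045, else ((c+0.055)/1.055)^2.4
  R: 142/255 ≈ 0.556863 > 0.04045 → ((0.556863+0.055)/1.055)^2.4 ≈ 0.270498
  G: 114/255 ≈ 0.447059 > 0.04045 → ((0.447059+0.055)/1.055)^2.4 ≈ 0.168269
  B: 148/255 ≈ 0.580392 > 0.04045 → ((0.580392+0.055)/1.055)^2.4 ≈ 0.296138
R_lin = 0.270498, G_lin = 0.168269, B_lin = 0.296138
L = 0.2126×R + 0.7152×G + 0.0722×B
L = 0.2126×0.270498 + 0.7152×0.168269 + 0.0722×0.296138
L ≈ 0.199235


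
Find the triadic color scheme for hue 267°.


Triadic: equally spaced at 120° intervals
H1 = 267°
H2 = (267 + 120) mod 360 = 27°
H3 = (267 + 240) mod 360 = 147°
Triadic = 267°, 27°, 147°


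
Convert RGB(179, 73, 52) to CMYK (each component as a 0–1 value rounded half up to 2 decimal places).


R'=179/255≈0.7020, G'=73/255≈0.2863, B'=52/255≈0.2039
K = 1 - max(R',G',B') = 1 - 179/255 = 76/255 = 0.29803… → 0.30
(1-R'-K)/(1-K) simplifies to (max-R)/max with max = 179:
C = (179-179)/179 = 0/179 = 0 → 0.00
M = (179-73)/179 = 106/179 = 0.59217… → 0.59
Y = (179-52)/179 = 127/179 = 0.70949… → 0.71
= CMYK(0.00, 0.59, 0.71, 0.30)


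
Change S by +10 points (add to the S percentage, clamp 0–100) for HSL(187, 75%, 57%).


Original S = 75%
Adjustment = +10 percentage points
New S = 75 + (10) = 85
Clamp to [0, 100] → 85
= HSL(187°, 85%, 57%)


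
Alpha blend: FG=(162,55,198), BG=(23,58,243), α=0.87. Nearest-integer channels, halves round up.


C = α×F + (1-α)×B, with 1-α = 0.13
R: 0.87×162 + 0.13×23 = 140.94 + 2.99 = 143.93 → 144
G: 0.87×55 + 0.13×58 = 47.85 + 7.54 = 55.39 → 55
B: 0.87×198 + 0.13×243 = 172.26 + 31.59 = 203.85 → 204
= RGB(144, 55, 204)


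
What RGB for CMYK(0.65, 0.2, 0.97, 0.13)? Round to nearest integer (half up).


R = 255 × (1-C) × (1-K) = 255 × 0.35 × 0.87 = 77.6475 → 78
G = 255 × (1-M) × (1-K) = 255 × 0.80 × 0.87 = 177.48 → 177
B = 255 × (1-Y) × (1-K) = 255 × 0.03 × 0.87 = 6.6555 → 7
= RGB(78, 177, 7)


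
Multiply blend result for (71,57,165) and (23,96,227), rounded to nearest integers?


Multiply: C = A×B/255, rounded to nearest integer
R: 71×23/255 = 1633/255 ≈ 6.404 → 6
G: 57×96/255 = 5472/255 ≈ 21.459 → 21
B: 165×227/255 = 37455/255 ≈ 146.882 → 147
= RGB(6, 21, 147)


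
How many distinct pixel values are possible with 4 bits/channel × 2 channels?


Total bits = 4 bits/channel × 2 channels = 8 bits
Distinct pixel values = 2^8
= 256 pixel values


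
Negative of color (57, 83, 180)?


Invert: (255-R, 255-G, 255-B)
R: 255-57 = 198
G: 255-83 = 172
B: 255-180 = 75
= RGB(198, 172, 75)


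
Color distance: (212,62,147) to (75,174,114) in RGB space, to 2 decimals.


d = √[(R₁-R₂)² + (G₁-G₂)² + (B₁-B₂)²]
d = √[(212-75)² + (62-174)² + (147-114)²]
d = √[18769 + 12544 + 1089]
d = √32402
d ≈ 180.01


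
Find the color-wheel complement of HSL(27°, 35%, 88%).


Complement = opposite side of color wheel = hue + 180°
H' = (27 + 180) mod 360 = 207°
S and L unchanged.
= HSL(207°, 35%, 88%)


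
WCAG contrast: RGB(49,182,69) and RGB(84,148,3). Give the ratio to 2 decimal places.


Linearize each sRGB channel c=v/255: c/12.92 if c ≤ 0.04045 else ((c+0.055)/1.055)^2.4
L = 0.2126×R_lin + 0.7152×G_lin + 0.0722×B_lin
Color 1 (49,182,69):
  R=49: 49/255≈0.1922 > 0.04045 → ((0.1922+0.055)/1.055)^2.4 ≈ 0.03071
  G=182: 182/255≈0.7137 > 0.04045 → ((0.7137+0.055)/1.055)^2.4 ≈ 0.46778
  B=69: 69/255≈0.2706 > 0.04045 → ((0.2706+0.055)/1.055)^2.4 ≈ 0.05951
  L1 = 0.2126×0.03071 + 0.7152×0.46778 + 0.0722×0.05951 ≈ 0.34539
Color 2 (84,148,3):
  R=84: 84/255≈0.3294 > 0.04045 → ((0.3294+0.055)/1.055)^2.4 ≈ 0.08866
  G=148: 148/255≈0.5804 > 0.04045 → ((0.5804+0.055)/1.055)^2.4 ≈ 0.29614
  B=3: 3/255≈0.0118 ≤ 0.04045 → 0.0118/12.92 ≈ 0.00091
  L2 = 0.2126×0.08866 + 0.7152×0.29614 + 0.0722×0.00091 ≈ 0.23071
Lighter = 0.34539, Darker = 0.23071
Ratio = (L_lighter + 0.05) / (L_darker + 0.05)
Ratio = (0.34539 + 0.05) / (0.23071 + 0.05) = 0.39539 / 0.28071 ≈ 1.4085
Ratio ≈ 1.41:1


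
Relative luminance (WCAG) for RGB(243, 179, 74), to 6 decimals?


Linearize each channel (sRGB transfer function): c = v/255; c_lin = c/12.92 if c ≤ 0.04045, else ((c+0.055)/1.055)^2.4
  R: 243/255 ≈ 0.952941 > 0.04045 → ((0.952941+0.055)/1.055)^2.4 ≈ 0.896269
  G: 179/255 ≈ 0.701961 > 0.04045 → ((0.701961+0.055)/1.055)^2.4 ≈ 0.450786
  B: 74/255 ≈ 0.290196 > 0.04045 → ((0.290196+0.055)/1.055)^2.4 ≈ 0.068478
R_lin = 0.896269, G_lin = 0.450786, B_lin = 0.068478
L = 0.2126×R + 0.7152×G + 0.0722×B
L = 0.2126×0.896269 + 0.7152×0.450786 + 0.0722×0.068478
L ≈ 0.517893


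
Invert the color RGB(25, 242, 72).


Invert: (255-R, 255-G, 255-B)
R: 255-25 = 230
G: 255-242 = 13
B: 255-72 = 183
= RGB(230, 13, 183)


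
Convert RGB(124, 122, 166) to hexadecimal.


R = 124 → 7C (hex)
G = 122 → 7A (hex)
B = 166 → A6 (hex)
Hex = #7C7AA6


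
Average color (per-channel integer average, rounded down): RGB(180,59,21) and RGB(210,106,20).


Midpoint: each channel = ⌊(C₁+C₂)/2⌋
R: ⌊(180+210)/2⌋ = 195
G: ⌊(59+106)/2⌋ = 82
B: ⌊(21+20)/2⌋ = 20
= RGB(195, 82, 20)


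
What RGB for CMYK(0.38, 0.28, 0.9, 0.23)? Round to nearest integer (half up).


R = 255 × (1-C) × (1-K) = 255 × 0.62 × 0.77 = 121.737 → 122
G = 255 × (1-M) × (1-K) = 255 × 0.72 × 0.77 = 141.372 → 141
B = 255 × (1-Y) × (1-K) = 255 × 0.10 × 0.77 = 19.635 → 20
= RGB(122, 141, 20)


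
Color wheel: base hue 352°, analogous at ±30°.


Base hue: 352°
Left analog: (352 - 30) mod 360 = 322°
Right analog: (352 + 30) mod 360 = 22°
Analogous hues = 322° and 22°


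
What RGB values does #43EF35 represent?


43 → 67 (R)
EF → 239 (G)
35 → 53 (B)
= RGB(67, 239, 53)


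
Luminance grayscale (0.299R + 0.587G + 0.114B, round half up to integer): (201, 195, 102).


Gray = 0.299×R + 0.587×G + 0.114×B
Gray = 0.299×201 + 0.587×195 + 0.114×102
Gray = 60.099 + 114.465 + 11.628
Gray = 186.192 → round half up → 186
Gray = 186


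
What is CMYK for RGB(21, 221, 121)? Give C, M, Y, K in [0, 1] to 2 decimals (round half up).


R'=21/255≈0.0824, G'=221/255≈0.8667, B'=121/255≈0.4745
K = 1 - max(R',G',B') = 1 - 221/255 = 34/255 = 0.13333… → 0.13
(1-R'-K)/(1-K) simplifies to (max-R)/max with max = 221:
C = (221-21)/221 = 200/221 = 0.90497… → 0.90
M = (221-221)/221 = 0/221 = 0 → 0.00
Y = (221-121)/221 = 100/221 = 0.45248… → 0.45
= CMYK(0.90, 0.00, 0.45, 0.13)


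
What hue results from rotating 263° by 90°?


New hue = (H + rotation) mod 360
New hue = (263 + 90) mod 360
= 353 mod 360
= 353°


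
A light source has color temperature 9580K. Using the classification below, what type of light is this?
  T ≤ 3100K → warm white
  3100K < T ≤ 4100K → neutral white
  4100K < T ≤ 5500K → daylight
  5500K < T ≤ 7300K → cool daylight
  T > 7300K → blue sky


Temperature: 9580K
9580K > 7300K → blue sky
Classification: blue sky


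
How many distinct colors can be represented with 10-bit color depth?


Colors = 2^bits = 2^10
= 1,024 colors


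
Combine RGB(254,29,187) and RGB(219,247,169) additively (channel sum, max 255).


Additive: each channel = min(255, C₁+C₂)
R: 254+219 = 473 → 255
G: 29+247 = 276 → 255
B: 187+169 = 356 → 255
= RGB(255, 255, 255)


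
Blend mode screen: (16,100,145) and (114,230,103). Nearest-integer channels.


Screen: C = 255 - (255-A)×(255-B)/255, rounded to nearest integer
R: 255 - (255-16)×(255-114)/255 = 255 - 33699/255 ≈ 255 - 132.153 = 122.847 → 123
G: 255 - (255-100)×(255-230)/255 = 255 - 3875/255 ≈ 255 - 15.196 = 239.804 → 240
B: 255 - (255-145)×(255-103)/255 = 255 - 16720/255 ≈ 255 - 65.569 = 189.431 → 189
= RGB(123, 240, 189)


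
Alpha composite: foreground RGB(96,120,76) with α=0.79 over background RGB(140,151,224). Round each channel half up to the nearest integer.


C = α×F + (1-α)×B, with 1-α = 0.21
R: 0.79×96 + 0.21×140 = 75.84 + 29.40 = 105.24 → 105
G: 0.79×120 + 0.21×151 = 94.80 + 31.71 = 126.51 → 127
B: 0.79×76 + 0.21×224 = 60.04 + 47.04 = 107.08 → 107
= RGB(105, 127, 107)


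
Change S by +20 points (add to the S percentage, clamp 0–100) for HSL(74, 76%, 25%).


Original S = 76%
Adjustment = +20 percentage points
New S = 76 + (20) = 96
Clamp to [0, 100] → 96
= HSL(74°, 96%, 25%)


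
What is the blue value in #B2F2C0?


Color: #B2F2C0
R = B2 = 178
G = F2 = 242
B = C0 = 192
Blue = 192


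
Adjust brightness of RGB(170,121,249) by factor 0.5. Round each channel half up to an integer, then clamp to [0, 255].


Multiply each channel by 0.5, round half up, clamp to [0, 255]
R: 170×0.5 = 85
G: 121×0.5 = 60.5 → round → 61
B: 249×0.5 = 124.5 → round → 125
= RGB(85, 61, 125)


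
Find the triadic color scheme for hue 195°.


Triadic: equally spaced at 120° intervals
H1 = 195°
H2 = (195 + 120) mod 360 = 315°
H3 = (195 + 240) mod 360 = 75°
Triadic = 195°, 315°, 75°


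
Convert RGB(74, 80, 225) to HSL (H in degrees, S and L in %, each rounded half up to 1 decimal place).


Normalize: R'=74/255≈0.2902, G'=80/255≈0.3137, B'=225/255≈0.8824
Max=225/255, Min=74/255, Δ=Max-Min=151/255
L = (Max+Min)/2 = (225+74)/510 = 299/510 = 0.58627… → L = 58.6%
L > 0.5 → S = Δ/(2-Max-Min) = 151/(510-225-74) = 151/211 = 0.71563… → S = 71.6%
(the 1/255 factors cancel in S and H, so raw channel differences can be used)
Max is B' → H = 60 × ((R-G)/Δ + 4) = 60 × ((74-80)/151 + 4)
  -6/151 + 4 = -0.0397… + 4 = 3.9602…
  H = 60 × 3.9602… = 237.615…° → H = 237.6°
= HSL(237.6°, 71.6%, 58.6%)


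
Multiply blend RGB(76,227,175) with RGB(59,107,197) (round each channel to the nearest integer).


Multiply: C = A×B/255, rounded to nearest integer
R: 76×59/255 = 4484/255 ≈ 17.584 → 18
G: 227×107/255 = 24289/255 ≈ 95.251 → 95
B: 175×197/255 = 34475/255 ≈ 135.196 → 135
= RGB(18, 95, 135)


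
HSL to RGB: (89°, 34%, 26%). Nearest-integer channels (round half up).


H=89°, S=0.34, L=0.26
C = (1-|2L-1|)×S = (1-|-0.48|)×0.34 = 0.1768
H' = H/60 = 89/60 ≈ 1.4833; X = C×(1-|H' mod 2 - 1|) ≈ 0.0913
m = L - C/2 = 0.26 - 0.0884 = 0.1716
Sector ⌊H'⌋ = 1 → (R',G',B') = (≈0.0913, 0.1768, 0.0)
RGB = ((R'+m)×255, (G'+m)×255, (B'+m)×255) = (67.0514, 88.842, 43.758)
Round half up → RGB(67, 89, 44)


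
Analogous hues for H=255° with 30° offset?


Base hue: 255°
Left analog: (255 - 30) mod 360 = 225°
Right analog: (255 + 30) mod 360 = 285°
Analogous hues = 225° and 285°


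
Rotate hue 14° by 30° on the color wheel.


New hue = (H + rotation) mod 360
New hue = (14 + 30) mod 360
= 44 mod 360
= 44°


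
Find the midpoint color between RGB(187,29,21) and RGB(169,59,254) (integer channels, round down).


Midpoint: each channel = ⌊(C₁+C₂)/2⌋
R: ⌊(187+169)/2⌋ = 178
G: ⌊(29+59)/2⌋ = 44
B: ⌊(21+254)/2⌋ = 137
= RGB(178, 44, 137)


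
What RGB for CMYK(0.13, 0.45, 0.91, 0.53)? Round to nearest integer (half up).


R = 255 × (1-C) × (1-K) = 255 × 0.87 × 0.47 = 104.2695 → 104
G = 255 × (1-M) × (1-K) = 255 × 0.55 × 0.47 = 65.9175 → 66
B = 255 × (1-Y) × (1-K) = 255 × 0.09 × 0.47 = 10.7865 → 11
= RGB(104, 66, 11)


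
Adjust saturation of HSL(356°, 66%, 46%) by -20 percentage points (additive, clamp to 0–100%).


Original S = 66%
Adjustment = -20 percentage points
New S = 66 + (-20) = 46
Clamp to [0, 100] → 46
= HSL(356°, 46%, 46%)


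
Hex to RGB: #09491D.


09 → 9 (R)
49 → 73 (G)
1D → 29 (B)
= RGB(9, 73, 29)


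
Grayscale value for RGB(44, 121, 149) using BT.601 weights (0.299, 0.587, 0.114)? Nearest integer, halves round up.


Gray = 0.299×R + 0.587×G + 0.114×B
Gray = 0.299×44 + 0.587×121 + 0.114×149
Gray = 13.156 + 71.027 + 16.986
Gray = 101.169 → round half up → 101
Gray = 101


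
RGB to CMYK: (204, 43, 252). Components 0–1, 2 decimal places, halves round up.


R'=204/255≈0.8000, G'=43/255≈0.1686, B'=252/255≈0.9882
K = 1 - max(R',G',B') = 1 - 252/255 = 3/255 = 0.01176… → 0.01
(1-R'-K)/(1-K) simplifies to (max-R)/max with max = 252:
C = (252-204)/252 = 48/252 = 0.19047… → 0.19
M = (252-43)/252 = 209/252 = 0.82936… → 0.83
Y = (252-252)/252 = 0/252 = 0 → 0.00
= CMYK(0.19, 0.83, 0.00, 0.01)


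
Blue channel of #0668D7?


Color: #0668D7
R = 06 = 6
G = 68 = 104
B = D7 = 215
Blue = 215


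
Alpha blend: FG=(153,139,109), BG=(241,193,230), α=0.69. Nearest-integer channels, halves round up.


C = α×F + (1-α)×B, with 1-α = 0.31
R: 0.69×153 + 0.31×241 = 105.57 + 74.71 = 180.28 → 180
G: 0.69×139 + 0.31×193 = 95.91 + 59.83 = 155.74 → 156
B: 0.69×109 + 0.31×230 = 75.21 + 71.30 = 146.51 → 147
= RGB(180, 156, 147)


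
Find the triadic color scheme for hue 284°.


Triadic: equally spaced at 120° intervals
H1 = 284°
H2 = (284 + 120) mod 360 = 44°
H3 = (284 + 240) mod 360 = 164°
Triadic = 284°, 44°, 164°


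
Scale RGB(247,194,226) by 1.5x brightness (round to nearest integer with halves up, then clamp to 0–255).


Multiply each channel by 1.5, round half up, clamp to [0, 255]
R: 247×1.5 = 370.5 → round → 371 → clamp → 255
G: 194×1.5 = 291 → clamp → 255
B: 226×1.5 = 339 → clamp → 255
= RGB(255, 255, 255)


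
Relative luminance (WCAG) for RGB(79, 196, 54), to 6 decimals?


Linearize each channel (sRGB transfer function): c = v/255; c_lin = c/12.92 if c ≤ 0.04045, else ((c+0.055)/1.055)^2.4
  R: 79/255 ≈ 0.309804 > 0.04045 → ((0.309804+0.055)/1.055)^2.4 ≈ 0.078187
  G: 196/255 ≈ 0.768627 > 0.04045 → ((0.768627+0.055)/1.055)^2.4 ≈ 0.552011
  B: 54/255 ≈ 0.211765 > 0.04045 → ((0.211765+0.055)/1.055)^2.4 ≈ 0.036889
R_lin = 0.078187, G_lin = 0.552011, B_lin = 0.036889
L = 0.2126×R + 0.7152×G + 0.0722×B
L = 0.2126×0.078187 + 0.7152×0.552011 + 0.0722×0.036889
L ≈ 0.414085


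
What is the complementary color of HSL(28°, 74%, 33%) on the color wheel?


Complement = opposite side of color wheel = hue + 180°
H' = (28 + 180) mod 360 = 208°
S and L unchanged.
= HSL(208°, 74%, 33%)


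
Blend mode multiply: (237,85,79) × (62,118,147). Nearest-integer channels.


Multiply: C = A×B/255, rounded to nearest integer
R: 237×62/255 = 14694/255 ≈ 57.624 → 58
G: 85×118/255 = 10030/255 ≈ 39.333 → 39
B: 79×147/255 = 11613/255 ≈ 45.541 → 46
= RGB(58, 39, 46)


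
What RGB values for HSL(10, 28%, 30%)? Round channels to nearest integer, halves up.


H=10°, S=0.28, L=0.30
C = (1-|2L-1|)×S = (1-|-0.40|)×0.28 = 0.168
H' = H/60 = 10/60 ≈ 0.1667; X = C×(1-|H' mod 2 - 1|) = 0.028
m = L - C/2 = 0.30 - 0.084 = 0.216
Sector ⌊H'⌋ = 0 → (R',G',B') = (0.168, 0.028, 0.0)
RGB = ((R'+m)×255, (G'+m)×255, (B'+m)×255) = (97.92, 62.22, 55.08)
Round half up → RGB(98, 62, 55)


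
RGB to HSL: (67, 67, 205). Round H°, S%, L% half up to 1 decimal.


Normalize: R'=67/255≈0.2627, G'=67/255≈0.2627, B'=205/255≈0.8039
Max=205/255, Min=67/255, Δ=Max-Min=138/255
L = (Max+Min)/2 = (205+67)/510 = 272/510 = 0.53333… → L = 53.3%
L > 0.5 → S = Δ/(2-Max-Min) = 138/(510-205-67) = 138/238 = 0.57983… → S = 58.0%
(the 1/255 factors cancel in S and H, so raw channel differences can be used)
Max is B' → H = 60 × ((R-G)/Δ + 4) = 60 × ((67-67)/138 + 4)
  0/138 + 4 = 0 + 4 = 4
  H = 60 × 4 = 240° → H = 240.0°
= HSL(240.0°, 58.0%, 53.3%)


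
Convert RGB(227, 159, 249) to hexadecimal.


R = 227 → E3 (hex)
G = 159 → 9F (hex)
B = 249 → F9 (hex)
Hex = #E39FF9


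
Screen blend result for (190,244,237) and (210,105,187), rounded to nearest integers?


Screen: C = 255 - (255-A)×(255-B)/255, rounded to nearest integer
R: 255 - (255-190)×(255-210)/255 = 255 - 2925/255 ≈ 255 - 11.471 = 243.529 → 244
G: 255 - (255-244)×(255-105)/255 = 255 - 1650/255 ≈ 255 - 6.471 = 248.529 → 249
B: 255 - (255-237)×(255-187)/255 = 255 - 1224/255 ≈ 255 - 4.800 = 250.200 → 250
= RGB(244, 249, 250)


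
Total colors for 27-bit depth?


Colors = 2^bits = 2^27
= 134,217,728 colors


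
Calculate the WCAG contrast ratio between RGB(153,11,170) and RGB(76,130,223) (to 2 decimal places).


Linearize each sRGB channel c=v/255: c/12.92 if c ≤ 0.04045 else ((c+0.055)/1.055)^2.4
L = 0.2126×R_lin + 0.7152×G_lin + 0.0722×B_lin
Color 1 (153,11,170):
  R=153: 153/255≈0.6000 > 0.04045 → ((0.6000+0.055)/1.055)^2.4 ≈ 0.31855
  G=11: 11/255≈0.0431 > 0.04045 → ((0.0431+0.055)/1.055)^2.4 ≈ 0.00335
  B=170: 170/255≈0.6667 > 0.04045 → ((0.6667+0.055)/1.055)^2.4 ≈ 0.40198
  L1 = 0.2126×0.31855 + 0.7152×0.00335 + 0.0722×0.40198 ≈ 0.09914
Color 2 (76,130,223):
  R=76: 76/255≈0.2980 > 0.04045 → ((0.2980+0.055)/1.055)^2.4 ≈ 0.07227
  G=130: 130/255≈0.5098 > 0.04045 → ((0.5098+0.055)/1.055)^2.4 ≈ 0.22323
  B=223: 223/255≈0.8745 > 0.04045 → ((0.8745+0.055)/1.055)^2.4 ≈ 0.73791
  L2 = 0.2126×0.07227 + 0.7152×0.22323 + 0.0722×0.73791 ≈ 0.22829
Lighter = 0.22829, Darker = 0.09914
Ratio = (L_lighter + 0.05) / (L_darker + 0.05)
Ratio = (0.22829 + 0.05) / (0.09914 + 0.05) = 0.27829 / 0.14914 ≈ 1.8660
Ratio ≈ 1.87:1


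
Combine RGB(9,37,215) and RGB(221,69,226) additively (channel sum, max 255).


Additive: each channel = min(255, C₁+C₂)
R: 9+221 = 230 → 230
G: 37+69 = 106 → 106
B: 215+226 = 441 → 255
= RGB(230, 106, 255)


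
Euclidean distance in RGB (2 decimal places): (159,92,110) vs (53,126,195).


d = √[(R₁-R₂)² + (G₁-G₂)² + (B₁-B₂)²]
d = √[(159-53)² + (92-126)² + (110-195)²]
d = √[11236 + 1156 + 7225]
d = √19617
d ≈ 140.06


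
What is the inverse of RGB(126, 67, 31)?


Invert: (255-R, 255-G, 255-B)
R: 255-126 = 129
G: 255-67 = 188
B: 255-31 = 224
= RGB(129, 188, 224)


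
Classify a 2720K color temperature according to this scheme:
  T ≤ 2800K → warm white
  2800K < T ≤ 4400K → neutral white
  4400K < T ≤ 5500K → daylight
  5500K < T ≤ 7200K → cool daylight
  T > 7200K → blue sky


Temperature: 2720K
2720K ≤ 2800K → warm white
Classification: warm white


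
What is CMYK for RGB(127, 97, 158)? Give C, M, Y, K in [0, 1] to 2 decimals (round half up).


R'=127/255≈0.4980, G'=97/255≈0.3804, B'=158/255≈0.6196
K = 1 - max(R',G',B') = 1 - 158/255 = 97/255 = 0.38039… → 0.38
(1-R'-K)/(1-K) simplifies to (max-R)/max with max = 158:
C = (158-127)/158 = 31/158 = 0.19620… → 0.20
M = (158-97)/158 = 61/158 = 0.38607… → 0.39
Y = (158-158)/158 = 0/158 = 0 → 0.00
= CMYK(0.20, 0.39, 0.00, 0.38)


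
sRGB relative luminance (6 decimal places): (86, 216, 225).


Linearize each channel (sRGB transfer function): c = v/255; c_lin = c/12.92 if c ≤ 0.04045, else ((c+0.055)/1.055)^2.4
  R: 86/255 ≈ 0.337255 > 0.04045 → ((0.337255+0.055)/1.055)^2.4 ≈ 0.093059
  G: 216/255 ≈ 0.847059 > 0.04045 → ((0.847059+0.055)/1.055)^2.4 ≈ 0.686685
  B: 225/255 ≈ 0.882353 > 0.04045 → ((0.882353+0.055)/1.055)^2.4 ≈ 0.752942
R_lin = 0.093059, G_lin = 0.686685, B_lin = 0.752942
L = 0.2126×R + 0.7152×G + 0.0722×B
L = 0.2126×0.093059 + 0.7152×0.686685 + 0.0722×0.752942
L ≈ 0.565264


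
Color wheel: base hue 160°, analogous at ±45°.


Base hue: 160°
Left analog: (160 - 45) mod 360 = 115°
Right analog: (160 + 45) mod 360 = 205°
Analogous hues = 115° and 205°


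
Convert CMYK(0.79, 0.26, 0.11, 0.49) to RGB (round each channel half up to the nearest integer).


R = 255 × (1-C) × (1-K) = 255 × 0.21 × 0.51 = 27.3105 → 27
G = 255 × (1-M) × (1-K) = 255 × 0.74 × 0.51 = 96.237 → 96
B = 255 × (1-Y) × (1-K) = 255 × 0.89 × 0.51 = 115.7445 → 116
= RGB(27, 96, 116)


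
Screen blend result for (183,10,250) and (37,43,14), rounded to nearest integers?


Screen: C = 255 - (255-A)×(255-B)/255, rounded to nearest integer
R: 255 - (255-183)×(255-37)/255 = 255 - 15696/255 ≈ 255 - 61.553 = 193.447 → 193
G: 255 - (255-10)×(255-43)/255 = 255 - 51940/255 ≈ 255 - 203.686 = 51.314 → 51
B: 255 - (255-250)×(255-14)/255 = 255 - 1205/255 ≈ 255 - 4.725 = 250.275 → 250
= RGB(193, 51, 250)


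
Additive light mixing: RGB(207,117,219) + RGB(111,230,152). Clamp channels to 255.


Additive: each channel = min(255, C₁+C₂)
R: 207+111 = 318 → 255
G: 117+230 = 347 → 255
B: 219+152 = 371 → 255
= RGB(255, 255, 255)


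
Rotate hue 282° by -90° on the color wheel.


New hue = (H + rotation) mod 360
New hue = (282 -90) mod 360
= 192 mod 360
= 192°


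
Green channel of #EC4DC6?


Color: #EC4DC6
R = EC = 236
G = 4D = 77
B = C6 = 198
Green = 77


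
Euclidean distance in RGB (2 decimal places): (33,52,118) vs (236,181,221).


d = √[(R₁-R₂)² + (G₁-G₂)² + (B₁-B₂)²]
d = √[(33-236)² + (52-181)² + (118-221)²]
d = √[41209 + 16641 + 10609]
d = √68459
d ≈ 261.65


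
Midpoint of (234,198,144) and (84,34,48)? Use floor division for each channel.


Midpoint: each channel = ⌊(C₁+C₂)/2⌋
R: ⌊(234+84)/2⌋ = 159
G: ⌊(198+34)/2⌋ = 116
B: ⌊(144+48)/2⌋ = 96
= RGB(159, 116, 96)


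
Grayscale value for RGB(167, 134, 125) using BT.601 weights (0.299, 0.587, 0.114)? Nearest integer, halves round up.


Gray = 0.299×R + 0.587×G + 0.114×B
Gray = 0.299×167 + 0.587×134 + 0.114×125
Gray = 49.933 + 78.658 + 14.250
Gray = 142.841 → round half up → 143
Gray = 143


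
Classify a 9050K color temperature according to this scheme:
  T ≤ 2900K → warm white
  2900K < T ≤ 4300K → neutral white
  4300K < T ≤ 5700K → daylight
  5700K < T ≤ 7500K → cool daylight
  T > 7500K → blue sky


Temperature: 9050K
9050K > 7500K → blue sky
Classification: blue sky


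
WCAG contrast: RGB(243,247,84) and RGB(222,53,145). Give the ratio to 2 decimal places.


Linearize each sRGB channel c=v/255: c/12.92 if c ≤ 0.04045 else ((c+0.055)/1.055)^2.4
L = 0.2126×R_lin + 0.7152×G_lin + 0.0722×B_lin
Color 1 (243,247,84):
  R=243: 243/255≈0.9529 > 0.04045 → ((0.9529+0.055)/1.055)^2.4 ≈ 0.89627
  G=247: 247/255≈0.9686 > 0.04045 → ((0.9686+0.055)/1.055)^2.4 ≈ 0.93011
  B=84: 84/255≈0.3294 > 0.04045 → ((0.3294+0.055)/1.055)^2.4 ≈ 0.08866
  L1 = 0.2126×0.89627 + 0.7152×0.93011 + 0.0722×0.08866 ≈ 0.86216
Color 2 (222,53,145):
  R=222: 222/255≈0.8706 > 0.04045 → ((0.8706+0.055)/1.055)^2.4 ≈ 0.73046
  G=53: 53/255≈0.2078 > 0.04045 → ((0.2078+0.055)/1.055)^2.4 ≈ 0.03560
  B=145: 145/255≈0.5686 > 0.04045 → ((0.5686+0.055)/1.055)^2.4 ≈ 0.28315
  L2 = 0.2126×0.73046 + 0.7152×0.03560 + 0.0722×0.28315 ≈ 0.20120
Lighter = 0.86216, Darker = 0.20120
Ratio = (L_lighter + 0.05) / (L_darker + 0.05)
Ratio = (0.86216 + 0.05) / (0.20120 + 0.05) = 0.91216 / 0.25120 ≈ 3.6312
Ratio ≈ 3.63:1


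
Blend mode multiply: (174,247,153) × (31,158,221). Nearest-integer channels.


Multiply: C = A×B/255, rounded to nearest integer
R: 174×31/255 = 5394/255 ≈ 21.153 → 21
G: 247×158/255 = 39026/255 ≈ 153.043 → 153
B: 153×221/255 = 33813/255 ≈ 132.600 → 133
= RGB(21, 153, 133)


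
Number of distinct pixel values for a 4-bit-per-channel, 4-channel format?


Total bits = 4 bits/channel × 4 channels = 16 bits
Distinct pixel values = 2^16
= 65,536 pixel values


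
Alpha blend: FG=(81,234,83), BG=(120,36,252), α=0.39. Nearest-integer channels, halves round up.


C = α×F + (1-α)×B, with 1-α = 0.61
R: 0.39×81 + 0.61×120 = 31.59 + 73.20 = 104.79 → 105
G: 0.39×234 + 0.61×36 = 91.26 + 21.96 = 113.22 → 113
B: 0.39×83 + 0.61×252 = 32.37 + 153.72 = 186.09 → 186
= RGB(105, 113, 186)


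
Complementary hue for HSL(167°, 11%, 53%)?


Complement = opposite side of color wheel = hue + 180°
H' = (167 + 180) mod 360 = 347°
S and L unchanged.
= HSL(347°, 11%, 53%)


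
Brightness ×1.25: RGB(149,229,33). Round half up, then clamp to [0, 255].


Multiply each channel by 1.25, round half up, clamp to [0, 255]
R: 149×1.25 = 186.25 → round → 186
G: 229×1.25 = 286.25 → round → 286 → clamp → 255
B: 33×1.25 = 41.25 → round → 41
= RGB(186, 255, 41)


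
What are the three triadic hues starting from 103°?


Triadic: equally spaced at 120° intervals
H1 = 103°
H2 = (103 + 120) mod 360 = 223°
H3 = (103 + 240) mod 360 = 343°
Triadic = 103°, 223°, 343°


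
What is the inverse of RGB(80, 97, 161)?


Invert: (255-R, 255-G, 255-B)
R: 255-80 = 175
G: 255-97 = 158
B: 255-161 = 94
= RGB(175, 158, 94)


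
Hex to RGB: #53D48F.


53 → 83 (R)
D4 → 212 (G)
8F → 143 (B)
= RGB(83, 212, 143)


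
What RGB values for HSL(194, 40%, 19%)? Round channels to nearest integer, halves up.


H=194°, S=0.40, L=0.19
C = (1-|2L-1|)×S = (1-|-0.62|)×0.40 = 0.152
H' = H/60 = 194/60 ≈ 3.2333; X = C×(1-|H' mod 2 - 1|) ≈ 0.1165
m = L - C/2 = 0.19 - 0.076 = 0.114
Sector ⌊H'⌋ = 3 → (R',G',B') = (0.0, ≈0.1165, 0.152)
RGB = ((R'+m)×255, (G'+m)×255, (B'+m)×255) = (29.07, 58.786, 67.83)
Round half up → RGB(29, 59, 68)


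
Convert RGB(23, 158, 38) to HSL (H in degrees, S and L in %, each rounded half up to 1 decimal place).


Normalize: R'=23/255≈0.0902, G'=158/255≈0.6196, B'=38/255≈0.1490
Max=158/255, Min=23/255, Δ=Max-Min=135/255
L = (Max+Min)/2 = (158+23)/510 = 181/510 = 0.35490… → L = 35.5%
L ≤ 0.5 → S = Δ/(Max+Min) = 135/(158+23) = 135/181 = 0.74585… → S = 74.6%
(the 1/255 factors cancel in S and H, so raw channel differences can be used)
Max is G' → H = 60 × ((B-R)/Δ + 2) = 60 × ((38-23)/135 + 2)
  15/135 + 2 = 0.1111… + 2 = 2.1111…
  H = 60 × 2.1111… = 126.666…° → H = 126.7°
= HSL(126.7°, 74.6%, 35.5%)


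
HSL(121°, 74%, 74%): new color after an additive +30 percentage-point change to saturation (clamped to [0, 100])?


Original S = 74%
Adjustment = +30 percentage points
New S = 74 + (30) = 104
Clamp to [0, 100] → 100
= HSL(121°, 100%, 74%)


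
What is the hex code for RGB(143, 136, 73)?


R = 143 → 8F (hex)
G = 136 → 88 (hex)
B = 73 → 49 (hex)
Hex = #8F8849
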